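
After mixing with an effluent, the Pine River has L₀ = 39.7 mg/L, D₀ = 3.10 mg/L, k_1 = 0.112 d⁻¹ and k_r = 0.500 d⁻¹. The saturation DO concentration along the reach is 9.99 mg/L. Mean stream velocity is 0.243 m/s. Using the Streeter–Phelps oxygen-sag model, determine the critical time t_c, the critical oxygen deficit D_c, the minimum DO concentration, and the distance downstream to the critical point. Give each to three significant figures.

At the critical point dD/dt = 0, so k_1 L₀ e^(−k_1 t) = k_r D. Substituting D(t) from the Streeter–Phelps equation and solving for t gives
t_c = ln[(k_r/k_1)(1 − D₀(k_r−k_1)/(k_1 L₀))] / (k_r−k_1).
Here k_r−k_1 = 0.3880 d⁻¹ and 1 − D₀(k_r−k_1)/(k_1 L₀) = 1 − 3.10×0.3880/(0.112×39.7) = 0.7295, so
t_c = ln(4.464 × 0.7295) / 0.3880 = 1.181 / 0.3880 = 3.043 d.
L(t_c) = L₀ e^(−k_1 t_c) = 39.7 × 0.7112 = 28.23 mg/L, and at the critical point k_r D_c = k_1 L, so D_c = (0.112/0.500) × 28.23 = 6.324 mg/L.
Minimum DO = C_s − D_c = 9.99 − 6.324 = 3.666 mg/L.
x_c = v t_c = 0.243 m/s × 3.043 d × 86400 s/d = 63890 m ≈ 63.9 km.

t_c ≈ 3.04 d; D_c ≈ 6.32 mg/L; min DO ≈ 3.67 mg/L; x_c ≈ 63.9 km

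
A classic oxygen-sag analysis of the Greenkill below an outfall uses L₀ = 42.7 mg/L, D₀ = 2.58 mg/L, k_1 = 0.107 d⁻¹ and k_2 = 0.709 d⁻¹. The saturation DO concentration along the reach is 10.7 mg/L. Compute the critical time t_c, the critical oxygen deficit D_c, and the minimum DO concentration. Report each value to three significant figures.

t_c ≈ 2.45 d; D_c ≈ 4.96 mg/L; min DO ≈ 5.74 mg/L

With k_2/k_1 = 6.626 and 1 − D₀(k_2−k_1)/(k_1 L₀) = 0.6601,
t_c = ln(6.626 × 0.6601) / (0.709 − 0.107) = ln(4.374) / 0.6020 = 1.476/0.6020 = 2.451 d.
L(t_c) = L₀ e^(−k_1 t_c) = 42.7 × 0.7693 = 32.85 mg/L, and at the critical point k_2 D_c = k_1 L, so D_c = (0.107/0.709) × 32.85 = 4.957 mg/L.
Minimum DO = C_s − D_c = 10.7 − 4.957 = 5.743 mg/L.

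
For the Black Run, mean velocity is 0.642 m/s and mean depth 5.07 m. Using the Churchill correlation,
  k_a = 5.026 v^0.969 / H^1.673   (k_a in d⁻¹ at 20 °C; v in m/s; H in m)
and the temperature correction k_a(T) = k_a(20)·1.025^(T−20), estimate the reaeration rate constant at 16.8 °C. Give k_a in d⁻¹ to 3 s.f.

k_a ≈ 0.200 d⁻¹

k_a(20) = 5.026 × 0.642^0.969 / 5.07^1.673 = 5.026 × 0.6509 / 15.12 = 0.2164 d⁻¹.
k_a(16.8) = 0.2164 × 1.025^(16.8−20) = 0.2164 × 0.9240 = 0.2000 d⁻¹.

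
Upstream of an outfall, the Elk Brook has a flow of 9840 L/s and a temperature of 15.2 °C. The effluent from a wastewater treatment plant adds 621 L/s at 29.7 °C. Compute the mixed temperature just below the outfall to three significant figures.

16.1 °C

Flow-weighted mixing: C = (Q_r C_r + Q_w C_w)/(Q_r + Q_w)
= (9840×15.2 + 621×29.7)/(9840 + 621) = 168000/10460 = 16.06 °C.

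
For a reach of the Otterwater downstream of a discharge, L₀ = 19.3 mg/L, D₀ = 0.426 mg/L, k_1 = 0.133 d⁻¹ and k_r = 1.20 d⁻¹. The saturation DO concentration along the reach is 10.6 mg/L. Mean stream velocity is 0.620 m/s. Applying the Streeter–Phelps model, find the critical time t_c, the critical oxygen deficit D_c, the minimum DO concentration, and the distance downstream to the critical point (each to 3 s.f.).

t_c ≈ 1.88 d; D_c ≈ 1.67 mg/L; min DO ≈ 8.93 mg/L; x_c ≈ 101 km

At the critical point dD/dt = 0, so k_1 L₀ e^(−k_1 t) = k_r D. Substituting D(t) from the Streeter–Phelps equation and solving for t gives
t_c = ln[(k_r/k_1)(1 − D₀(k_r−k_1)/(k_1 L₀))] / (k_r−k_1).
Here k_r−k_1 = 1.067 d⁻¹ and 1 − D₀(k_r−k_1)/(k_1 L₀) = 1 − 0.426×1.067/(0.133×19.3) = 0.8229, so
t_c = ln(9.023 × 0.8229) / 1.067 = 2.005 / 1.067 = 1.879 d.
D_c = (k_1/k_r) L₀ e^(−k_1 t_c) = (0.133/1.20) × 19.3 × e^(−0.133×1.879) = 0.1108 × 19.3 × 0.7789 = 1.666 mg/L.
Minimum DO = C_s − D_c = 10.6 − 1.666 = 8.934 mg/L.
x_c = v t_c = 0.620 m/s × 1.879 d × 86400 s/d = 100700 m ≈ 101 km.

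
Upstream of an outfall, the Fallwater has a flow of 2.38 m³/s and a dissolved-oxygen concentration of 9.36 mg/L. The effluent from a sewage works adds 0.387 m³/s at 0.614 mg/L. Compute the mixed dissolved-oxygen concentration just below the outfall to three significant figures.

8.14 mg/L

Flow-weighted mixing: C = (Q_r C_r + Q_w C_w)/(Q_r + Q_w)
= (2.38×9.36 + 0.387×0.614)/(2.38 + 0.387) = 22.51/2.767 = 8.137 mg/L.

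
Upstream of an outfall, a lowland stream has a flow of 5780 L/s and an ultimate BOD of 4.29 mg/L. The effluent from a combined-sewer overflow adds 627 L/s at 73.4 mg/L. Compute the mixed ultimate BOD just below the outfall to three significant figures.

Flow-weighted mixing: C = (Q_r C_r + Q_w C_w)/(Q_r + Q_w)
= (5780×4.29 + 627×73.4)/(5780 + 627) = 70820/6407 = 11.05 mg/L.

11.1 mg/L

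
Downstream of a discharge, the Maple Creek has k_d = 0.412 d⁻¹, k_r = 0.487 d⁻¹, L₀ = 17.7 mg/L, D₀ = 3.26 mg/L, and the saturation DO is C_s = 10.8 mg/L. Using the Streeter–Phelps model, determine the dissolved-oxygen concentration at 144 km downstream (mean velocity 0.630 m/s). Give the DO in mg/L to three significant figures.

DO ≈ 4.02 mg/L

Travel time t = x/v = 144 km / (0.630 m/s) = 144000 m / 0.630 m/s = 228600 s = 2.646 d.
k_d L₀/(k_r−k_d) = 0.412×17.7/(0.487−0.412) = 7.292/0.07500 = 97.23 mg/L.
e^(−k_d t) = e^(−0.412×2.646) = 0.3362; e^(−k_r t) = e^(−0.487×2.646) = 0.2757.
D = 97.23 × (0.3362 − 0.2757) + 3.26 × 0.2757 = 5.884 + 0.8989 = 6.783 mg/L.
DO = C_s − D = 10.8 − 6.783 = 4.017 mg/L.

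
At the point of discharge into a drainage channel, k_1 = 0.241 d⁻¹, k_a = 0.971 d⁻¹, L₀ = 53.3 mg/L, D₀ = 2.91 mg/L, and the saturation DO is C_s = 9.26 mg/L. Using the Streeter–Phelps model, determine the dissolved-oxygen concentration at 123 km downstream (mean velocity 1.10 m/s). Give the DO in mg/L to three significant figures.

DO ≈ 0.558 mg/L

Travel time t = x/v = 123 km / (1.10 m/s) = 123000 m / 1.10 m/s = 111800 s = 1.294 d.
k_1 L₀/(k_a−k_1) = 0.241×53.3/(0.971−0.241) = 12.85/0.7300 = 17.60 mg/L.
e^(−k_1 t) = e^(−0.241×1.294) = 0.7321; e^(−k_a t) = e^(−0.971×1.294) = 0.2846.
D = 17.60 × (0.7321 − 0.2846) + 2.91 × 0.2846 = 7.873 + 0.8282 = 8.702 mg/L.
DO = C_s − D = 9.26 − 8.702 = 0.5583 mg/L.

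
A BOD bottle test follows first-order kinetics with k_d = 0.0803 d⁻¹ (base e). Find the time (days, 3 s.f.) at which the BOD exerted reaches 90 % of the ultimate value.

y/L₀ = 1 − e^(−k_d t) = 0.90 ⇒ e^(−k_d t) = 0.100
t = −ln(0.100) / 0.0803 = 2.303 / 0.0803 = 28.67 d.

t ≈ 28.7 d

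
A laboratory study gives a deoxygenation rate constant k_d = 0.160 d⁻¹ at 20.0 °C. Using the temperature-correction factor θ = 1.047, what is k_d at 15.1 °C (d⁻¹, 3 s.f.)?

k_d ≈ 0.128 d⁻¹

k_d(T₂) = k_d(T₁) · θ^(T₂−T₁) = 0.160 × 1.047^(15.1−20.0)
= 0.160 × 1.047^-4.90 = 0.160 × 0.7985 = 0.1278 d⁻¹.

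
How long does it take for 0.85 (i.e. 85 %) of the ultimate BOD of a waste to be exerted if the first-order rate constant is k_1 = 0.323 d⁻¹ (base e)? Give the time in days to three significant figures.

t ≈ 5.87 d

y/L₀ = 1 − e^(−k_1 t) = 0.85 ⇒ e^(−k_1 t) = 0.150
t = −ln(0.150) / 0.323 = 1.897 / 0.323 = 5.873 d.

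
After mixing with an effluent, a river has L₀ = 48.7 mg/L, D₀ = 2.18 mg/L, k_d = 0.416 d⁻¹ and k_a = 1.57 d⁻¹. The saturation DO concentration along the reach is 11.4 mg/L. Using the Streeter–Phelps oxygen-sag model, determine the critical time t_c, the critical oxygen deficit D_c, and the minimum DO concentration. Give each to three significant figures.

t_c ≈ 1.04 d; D_c ≈ 8.39 mg/L; min DO ≈ 3.01 mg/L

t_c = [1/(k_a−k_d)] ln[(k_a/k_d)(1 − D₀(k_a−k_d)/(k_d L₀))]
= [1/(1.57−0.416)] ln[(1.57/0.416)(1 − 2.18×1.154/(0.416×48.7))]
= (1/1.154) ln[3.774 × 0.8758] = 0.8666 × ln(3.305) = 0.8666 × 1.196 = 1.036 d.
D_c = (k_d/k_a) L₀ e^(−k_d t_c) = (0.416/1.57) × 48.7 × e^(−0.416×1.036) = 0.2650 × 48.7 × 0.6499 = 8.386 mg/L.
Minimum DO = C_s − D_c = 11.4 − 8.386 = 3.014 mg/L.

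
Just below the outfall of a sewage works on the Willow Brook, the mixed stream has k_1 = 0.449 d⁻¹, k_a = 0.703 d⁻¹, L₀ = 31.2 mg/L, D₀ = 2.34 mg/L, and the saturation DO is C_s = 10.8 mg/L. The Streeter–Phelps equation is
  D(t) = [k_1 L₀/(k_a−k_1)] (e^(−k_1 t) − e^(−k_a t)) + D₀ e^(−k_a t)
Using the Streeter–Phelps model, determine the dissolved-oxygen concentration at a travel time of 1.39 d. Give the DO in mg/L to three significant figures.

k_1 L₀/(k_a−k_1) = 0.449×31.2/(0.703−0.449) = 14.01/0.2540 = 55.15 mg/L.
e^(−k_1 t) = e^(−0.449×1.390) = 0.5357; e^(−k_a t) = e^(−0.703×1.390) = 0.3764.
D = 55.15 × (0.5357 − 0.3764) + 2.34 × 0.3764 = 8.789 + 0.8807 = 9.670 mg/L.
DO = C_s − D = 10.8 − 9.670 = 1.130 mg/L.

DO ≈ 1.13 mg/L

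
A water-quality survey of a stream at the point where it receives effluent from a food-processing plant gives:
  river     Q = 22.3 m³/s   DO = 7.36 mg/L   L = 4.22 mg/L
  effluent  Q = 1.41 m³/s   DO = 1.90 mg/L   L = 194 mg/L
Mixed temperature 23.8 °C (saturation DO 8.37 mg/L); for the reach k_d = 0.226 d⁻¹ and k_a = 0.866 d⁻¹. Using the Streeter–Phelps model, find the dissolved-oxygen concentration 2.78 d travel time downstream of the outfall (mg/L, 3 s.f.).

DO ≈ 5.82 mg/L

Mixed DO = (22.3×7.36 + 1.41×1.90)/(22.3+1.41) = 166.8/23.71 = 7.035 mg/L.
Mixed L₀ = (22.3×4.22 + 1.41×194)/(23.71) = 367.6/23.71 = 15.51 mg/L.
Initial deficit D₀ = C_s − DO₀ = 8.37 − 7.035 = 1.335 mg/L.
D(2.78) = [0.226×15.51/(0.866−0.226)](e^(−0.226×2.78) − e^(−0.866×2.78)) + 1.335 e^(−0.866×2.78)
= 5.476 × (0.5335 − 0.09004) + 1.335 × 0.09004 = 2.548 mg/L.
DO = 8.37 − 2.548 = 5.822 mg/L.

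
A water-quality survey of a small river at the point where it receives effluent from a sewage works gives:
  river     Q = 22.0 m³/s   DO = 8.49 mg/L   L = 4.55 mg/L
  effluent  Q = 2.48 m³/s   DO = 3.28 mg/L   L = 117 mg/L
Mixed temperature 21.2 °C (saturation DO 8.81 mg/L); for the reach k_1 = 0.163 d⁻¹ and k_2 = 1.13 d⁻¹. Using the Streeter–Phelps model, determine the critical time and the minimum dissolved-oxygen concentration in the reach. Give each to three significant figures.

t_c ≈ 1.61 d; minimum DO ≈ 7.04 mg/L

Mixed DO = (22.0×8.49 + 2.48×3.28)/(22.0+2.48) = 194.9/24.48 = 7.962 mg/L.
Mixed L₀ = (22.0×4.55 + 2.48×117)/(24.48) = 390.3/24.48 = 15.94 mg/L.
Initial deficit D₀ = C_s − DO₀ = 8.81 − 7.962 = 0.8478 mg/L.
t_c = (1/0.9670) ln[(1.13/0.163)(1 − 0.8478×0.9670/(0.163×15.94))] = 1.034 × ln(4.745) = 1.610 d.
D_c = (0.163/1.13) × 15.94 × e^(−0.163×1.610) = 0.1442 × 15.94 × 0.7691 = 1.769 mg/L.
Minimum DO = 8.81 − 1.769 = 7.041 mg/L.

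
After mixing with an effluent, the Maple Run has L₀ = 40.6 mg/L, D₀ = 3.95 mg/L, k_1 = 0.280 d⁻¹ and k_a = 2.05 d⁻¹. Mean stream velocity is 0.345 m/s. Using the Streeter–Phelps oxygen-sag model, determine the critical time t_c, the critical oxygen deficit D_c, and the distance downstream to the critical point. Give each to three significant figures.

t_c ≈ 0.585 d; D_c ≈ 4.71 mg/L; x_c ≈ 17.5 km

With k_a/k_1 = 7.321 and 1 − D₀(k_a−k_1)/(k_1 L₀) = 0.3850,
t_c = ln(7.321 × 0.3850) / (2.05 − 0.280) = ln(2.819) / 1.770 = 1.036/1.770 = 0.5855 d.
D_c = (k_1/k_a) L₀ e^(−k_1 t_c) = (0.280/2.05) × 40.6 × e^(−0.280×0.5855) = 0.1366 × 40.6 × 0.8488 = 4.707 mg/L.
x_c = v t_c = 0.345 m/s × 0.5855 d × 86400 s/d = 17450 m ≈ 17.5 km.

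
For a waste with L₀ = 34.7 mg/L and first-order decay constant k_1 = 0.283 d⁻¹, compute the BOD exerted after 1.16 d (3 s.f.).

y_t = L₀(1 − e^(−k_1 t)) = 34.7 × (1 − e^(−0.283×1.16))
= 34.7 × (1 − 0.7202) = 34.7 × 0.2798 = 9.710 mg/L.

y ≈ 9.71 mg/L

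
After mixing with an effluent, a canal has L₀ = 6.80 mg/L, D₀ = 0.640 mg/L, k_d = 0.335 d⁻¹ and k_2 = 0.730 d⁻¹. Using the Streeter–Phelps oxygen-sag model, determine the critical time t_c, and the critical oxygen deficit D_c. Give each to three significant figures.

At the critical point dD/dt = 0, so k_d L₀ e^(−k_d t) = k_2 D. Substituting D(t) from the Streeter–Phelps equation and solving for t gives
t_c = ln[(k_2/k_d)(1 − D₀(k_2−k_d)/(k_d L₀))] / (k_2−k_d).
Here k_2−k_d = 0.3950 d⁻¹ and 1 − D₀(k_2−k_d)/(k_d L₀) = 1 − 0.640×0.3950/(0.335×6.80) = 0.8890, so
t_c = ln(2.179 × 0.8890) / 0.3950 = 0.6613 / 0.3950 = 1.674 d.
L(t_c) = L₀ e^(−k_d t_c) = 6.80 × 0.5707 = 3.881 mg/L, and at the critical point k_2 D_c = k_d L, so D_c = (0.335/0.730) × 3.881 = 1.781 mg/L.

t_c ≈ 1.67 d; D_c ≈ 1.78 mg/L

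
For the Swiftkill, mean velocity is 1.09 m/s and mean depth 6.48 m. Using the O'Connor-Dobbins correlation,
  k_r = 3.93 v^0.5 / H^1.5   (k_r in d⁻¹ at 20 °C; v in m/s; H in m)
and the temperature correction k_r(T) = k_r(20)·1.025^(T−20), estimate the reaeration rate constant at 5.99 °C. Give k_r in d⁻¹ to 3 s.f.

k_r(20) = 3.93 × 1.09^0.5 / 6.48^1.5 = 3.93 × 1.044 / 16.50 = 0.2487 d⁻¹.
k_r(5.99) = 0.2487 × 1.025^(5.99−20) = 0.2487 × 0.7076 = 0.1760 d⁻¹.

k_r ≈ 0.176 d⁻¹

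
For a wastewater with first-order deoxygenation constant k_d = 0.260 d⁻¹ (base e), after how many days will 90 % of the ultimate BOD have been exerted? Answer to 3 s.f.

t ≈ 8.86 d

y/L₀ = 1 − e^(−k_d t) = 0.90 ⇒ e^(−k_d t) = 0.100
t = −ln(0.100) / 0.260 = 2.303 / 0.260 = 8.856 d.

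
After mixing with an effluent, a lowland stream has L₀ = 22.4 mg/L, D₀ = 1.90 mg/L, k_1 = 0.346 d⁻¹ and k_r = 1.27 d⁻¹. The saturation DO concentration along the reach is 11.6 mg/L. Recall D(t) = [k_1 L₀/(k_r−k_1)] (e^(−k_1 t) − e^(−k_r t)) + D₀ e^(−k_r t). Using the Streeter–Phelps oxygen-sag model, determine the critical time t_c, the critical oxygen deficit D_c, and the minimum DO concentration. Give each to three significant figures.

t_c ≈ 1.13 d; D_c ≈ 4.13 mg/L; min DO ≈ 7.47 mg/L

t_c = [1/(k_r−k_1)] ln[(k_r/k_1)(1 − D₀(k_r−k_1)/(k_1 L₀))]
= [1/(1.27−0.346)] ln[(1.27/0.346)(1 − 1.90×0.9240/(0.346×22.4))]
= (1/0.9240) ln[3.671 × 0.7735] = 1.082 × ln(2.839) = 1.082 × 1.043 = 1.129 d.
L(t_c) = L₀ e^(−k_1 t_c) = 22.4 × 0.6766 = 15.15 mg/L, and at the critical point k_r D_c = k_1 L, so D_c = (0.346/1.27) × 15.15 = 4.129 mg/L.
Minimum DO = C_s − D_c = 11.6 − 4.129 = 7.471 mg/L.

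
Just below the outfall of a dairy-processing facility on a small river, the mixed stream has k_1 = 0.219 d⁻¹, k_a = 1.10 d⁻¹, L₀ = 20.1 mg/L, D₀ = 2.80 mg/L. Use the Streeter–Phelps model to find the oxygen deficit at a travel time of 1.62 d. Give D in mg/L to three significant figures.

D ≈ 3.13 mg/L

k_1 L₀/(k_a−k_1) = 0.219×20.1/(1.10−0.219) = 4.402/0.8810 = 4.996 mg/L.
e^(−k_1 t) = e^(−0.219×1.620) = 0.7013; e^(−k_a t) = e^(−1.10×1.620) = 0.1683.
D = 4.996 × (0.7013 − 0.1683) + 2.80 × 0.1683 = 2.663 + 0.4712 = 3.135 mg/L.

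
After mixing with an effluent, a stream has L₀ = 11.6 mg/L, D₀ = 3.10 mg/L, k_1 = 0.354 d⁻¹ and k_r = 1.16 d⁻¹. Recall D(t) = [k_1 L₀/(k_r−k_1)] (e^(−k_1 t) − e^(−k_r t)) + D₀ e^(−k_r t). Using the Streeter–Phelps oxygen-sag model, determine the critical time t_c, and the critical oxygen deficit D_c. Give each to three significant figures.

With k_r/k_1 = 3.277 and 1 − D₀(k_r−k_1)/(k_1 L₀) = 0.3915,
t_c = ln(3.277 × 0.3915) / (1.16 − 0.354) = ln(1.283) / 0.8060 = 0.2492/0.8060 = 0.3092 d.
D_c = (k_1/k_r) L₀ e^(−k_1 t_c) = (0.354/1.16) × 11.6 × e^(−0.354×0.3092) = 0.3052 × 11.6 × 0.8963 = 3.173 mg/L.

t_c ≈ 0.309 d; D_c ≈ 3.17 mg/L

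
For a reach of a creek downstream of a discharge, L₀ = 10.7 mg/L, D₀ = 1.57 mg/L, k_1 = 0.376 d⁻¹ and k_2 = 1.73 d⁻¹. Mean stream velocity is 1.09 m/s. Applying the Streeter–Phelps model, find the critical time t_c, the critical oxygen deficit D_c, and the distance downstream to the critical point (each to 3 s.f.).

t_c ≈ 0.572 d; D_c ≈ 1.88 mg/L; x_c ≈ 53.9 km

At the critical point dD/dt = 0, so k_1 L₀ e^(−k_1 t) = k_2 D. Substituting D(t) from the Streeter–Phelps equation and solving for t gives
t_c = ln[(k_2/k_1)(1 − D₀(k_2−k_1)/(k_1 L₀))] / (k_2−k_1).
Here k_2−k_1 = 1.354 d⁻¹ and 1 − D₀(k_2−k_1)/(k_1 L₀) = 1 − 1.57×1.354/(0.376×10.7) = 0.4716, so
t_c = ln(4.601 × 0.4716) / 1.354 = 0.7747 / 1.354 = 0.5722 d.
D_c = (k_1/k_2) L₀ e^(−k_1 t_c) = (0.376/1.73) × 10.7 × e^(−0.376×0.5722) = 0.2173 × 10.7 × 0.8064 = 1.875 mg/L.
x_c = v t_c = 1.09 m/s × 0.5722 d × 86400 s/d = 53880 m ≈ 53.9 km.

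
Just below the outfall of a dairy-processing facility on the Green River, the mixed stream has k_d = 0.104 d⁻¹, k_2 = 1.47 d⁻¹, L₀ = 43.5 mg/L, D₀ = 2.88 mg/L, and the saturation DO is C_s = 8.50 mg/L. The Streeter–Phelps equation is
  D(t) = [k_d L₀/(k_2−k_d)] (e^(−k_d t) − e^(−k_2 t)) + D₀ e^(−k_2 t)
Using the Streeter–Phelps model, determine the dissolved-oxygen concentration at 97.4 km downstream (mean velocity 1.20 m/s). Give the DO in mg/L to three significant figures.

Travel time t = x/v = 97.4 km / (1.20 m/s) = 97400 m / 1.20 m/s = 81170 s = 0.9394 d.
k_d L₀/(k_2−k_d) = 0.104×43.5/(1.47−0.104) = 4.524/1.366 = 3.312 mg/L.
e^(−k_d t) = e^(−0.104×0.9394) = 0.9069; e^(−k_2 t) = e^(−1.47×0.9394) = 0.2513.
D = 3.312 × (0.9069 − 0.2513) + 2.88 × 0.2513 = 2.171 + 0.7239 = 2.895 mg/L.
DO = C_s − D = 8.50 − 2.895 = 5.605 mg/L.

DO ≈ 5.60 mg/L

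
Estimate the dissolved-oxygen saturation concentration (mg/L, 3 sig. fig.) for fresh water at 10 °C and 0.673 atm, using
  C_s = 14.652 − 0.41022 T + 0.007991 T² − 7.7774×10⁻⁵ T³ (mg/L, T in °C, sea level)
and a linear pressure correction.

At sea level: C_s = 14.652 − 0.41022×10 + 0.007991×10² − 7.7774×10⁻⁵×10³ = 11.27 mg/L.
Pressure correction: C_s' = 11.27 × 0.673 = 7.585 mg/L.

C_s ≈ 7.59 mg/L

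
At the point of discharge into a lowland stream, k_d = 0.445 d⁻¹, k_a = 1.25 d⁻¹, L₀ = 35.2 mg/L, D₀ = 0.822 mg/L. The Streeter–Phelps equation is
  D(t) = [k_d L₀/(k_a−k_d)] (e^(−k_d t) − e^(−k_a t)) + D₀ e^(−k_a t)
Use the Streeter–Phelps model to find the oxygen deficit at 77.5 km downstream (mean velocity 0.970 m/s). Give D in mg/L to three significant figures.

D ≈ 7.03 mg/L

Travel time t = x/v = 77.5 km / (0.970 m/s) = 77500 m / 0.970 m/s = 79900 s = 0.9247 d.
k_d L₀/(k_a−k_d) = 0.445×35.2/(1.25−0.445) = 15.66/0.8050 = 19.46 mg/L.
e^(−k_d t) = e^(−0.445×0.9247) = 0.6627; e^(−k_a t) = e^(−1.25×0.9247) = 0.3148.
D = 19.46 × (0.6627 − 0.3148) + 0.822 × 0.3148 = 6.769 + 0.2587 = 7.028 mg/L.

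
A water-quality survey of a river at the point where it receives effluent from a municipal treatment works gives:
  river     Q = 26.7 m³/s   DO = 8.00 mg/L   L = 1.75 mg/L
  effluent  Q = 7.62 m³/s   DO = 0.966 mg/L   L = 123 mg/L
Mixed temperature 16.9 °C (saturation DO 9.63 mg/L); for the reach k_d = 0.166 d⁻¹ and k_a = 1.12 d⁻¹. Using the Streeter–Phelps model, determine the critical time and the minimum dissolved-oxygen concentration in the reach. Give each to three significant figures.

t_c ≈ 0.931 d; minimum DO ≈ 5.99 mg/L

Mixed DO = (26.7×8.00 + 7.62×0.966)/(26.7+7.62) = 221.0/34.32 = 6.438 mg/L.
Mixed L₀ = (26.7×1.75 + 7.62×123)/(34.32) = 984.0/34.32 = 28.67 mg/L.
Initial deficit D₀ = C_s − DO₀ = 9.63 − 6.438 = 3.192 mg/L.
t_c = (1/0.9540) ln[(1.12/0.166)(1 − 3.192×0.9540/(0.166×28.67))] = 1.048 × ln(2.430) = 0.9309 d.
D_c = (0.166/1.12) × 28.67 × e^(−0.166×0.9309) = 0.1482 × 28.67 × 0.8568 = 3.641 mg/L.
Minimum DO = 9.63 − 3.641 = 5.989 mg/L.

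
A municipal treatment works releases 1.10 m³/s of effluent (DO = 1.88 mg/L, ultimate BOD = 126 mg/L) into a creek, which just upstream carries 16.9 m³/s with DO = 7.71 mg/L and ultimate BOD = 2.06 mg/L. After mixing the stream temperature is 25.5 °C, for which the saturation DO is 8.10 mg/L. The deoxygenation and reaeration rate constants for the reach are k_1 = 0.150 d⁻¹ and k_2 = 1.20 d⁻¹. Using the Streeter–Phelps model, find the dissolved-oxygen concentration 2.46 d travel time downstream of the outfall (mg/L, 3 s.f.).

Mixed DO = (16.9×7.71 + 1.10×1.88)/(16.9+1.10) = 132.4/18.00 = 7.354 mg/L.
Mixed L₀ = (16.9×2.06 + 1.10×126)/(18.00) = 173.4/18.00 = 9.634 mg/L.
Initial deficit D₀ = C_s − DO₀ = 8.10 − 7.354 = 0.7463 mg/L.
D(2.46) = [0.150×9.634/(1.20−0.150)](e^(−0.150×2.46) − e^(−1.20×2.46)) + 0.7463 e^(−1.20×2.46)
= 1.376 × (0.6914 − 0.05224) + 0.7463 × 0.05224 = 0.9187 mg/L.
DO = 8.10 − 0.9187 = 7.181 mg/L.

DO ≈ 7.18 mg/L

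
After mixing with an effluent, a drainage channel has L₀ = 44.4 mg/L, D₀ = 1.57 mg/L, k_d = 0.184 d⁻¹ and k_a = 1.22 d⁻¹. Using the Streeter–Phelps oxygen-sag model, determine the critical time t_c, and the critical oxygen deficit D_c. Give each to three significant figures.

t_c ≈ 1.61 d; D_c ≈ 4.98 mg/L

t_c = [1/(k_a−k_d)] ln[(k_a/k_d)(1 − D₀(k_a−k_d)/(k_d L₀))]
= [1/(1.22−0.184)] ln[(1.22/0.184)(1 − 1.57×1.036/(0.184×44.4))]
= (1/1.036) ln[6.630 × 0.8009] = 0.9653 × ln(5.310) = 0.9653 × 1.670 = 1.612 d.
D_c = (k_d/k_a) L₀ e^(−k_d t_c) = (0.184/1.22) × 44.4 × e^(−0.184×1.612) = 0.1508 × 44.4 × 0.7434 = 4.978 mg/L.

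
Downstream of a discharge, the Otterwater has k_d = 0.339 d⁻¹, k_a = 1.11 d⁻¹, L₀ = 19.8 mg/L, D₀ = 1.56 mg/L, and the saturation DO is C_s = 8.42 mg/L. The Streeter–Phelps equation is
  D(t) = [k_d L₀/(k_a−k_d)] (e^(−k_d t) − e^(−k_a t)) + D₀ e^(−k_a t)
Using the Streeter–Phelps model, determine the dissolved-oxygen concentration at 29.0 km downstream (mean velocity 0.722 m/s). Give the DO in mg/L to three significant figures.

Travel time t = x/v = 29.0 km / (0.722 m/s) = 29000 m / 0.722 m/s = 40170 s = 0.4649 d.
k_d L₀/(k_a−k_d) = 0.339×19.8/(1.11−0.339) = 6.712/0.7710 = 8.706 mg/L.
e^(−k_d t) = e^(−0.339×0.4649) = 0.8542; e^(−k_a t) = e^(−1.11×0.4649) = 0.5969.
D = 8.706 × (0.8542 − 0.5969) + 1.56 × 0.5969 = 2.240 + 0.9311 = 3.171 mg/L.
DO = C_s − D = 8.42 − 3.171 = 5.249 mg/L.

DO ≈ 5.25 mg/L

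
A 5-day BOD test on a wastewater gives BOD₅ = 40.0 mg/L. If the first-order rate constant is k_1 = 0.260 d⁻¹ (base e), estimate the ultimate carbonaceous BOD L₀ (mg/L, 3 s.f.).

L₀ ≈ 55.0 mg/L

BOD₅ = L₀(1 − e^(−5k_1)) ⇒ L₀ = BOD₅ / (1 − e^(−5×0.260))
= 40.0 / (1 − 0.2725) = 40.0 / 0.7275 = 54.99 mg/L.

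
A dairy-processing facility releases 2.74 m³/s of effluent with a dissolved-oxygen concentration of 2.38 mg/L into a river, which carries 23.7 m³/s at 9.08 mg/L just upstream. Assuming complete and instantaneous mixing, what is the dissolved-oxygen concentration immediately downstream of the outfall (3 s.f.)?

8.39 mg/L

Flow-weighted mixing: C = (Q_r C_r + Q_w C_w)/(Q_r + Q_w)
= (23.7×9.08 + 2.74×2.38)/(23.7 + 2.74) = 221.7/26.44 = 8.386 mg/L.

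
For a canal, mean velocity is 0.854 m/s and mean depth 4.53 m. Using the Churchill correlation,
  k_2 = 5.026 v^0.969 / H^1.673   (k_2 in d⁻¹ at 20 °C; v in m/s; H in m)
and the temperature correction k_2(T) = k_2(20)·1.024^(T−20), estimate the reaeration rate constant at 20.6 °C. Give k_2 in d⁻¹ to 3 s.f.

k_2 ≈ 0.349 d⁻¹

k_2(20) = 5.026 × 0.854^0.969 / 4.53^1.673 = 5.026 × 0.8582 / 12.52 = 0.3445 d⁻¹.
k_2(20.6) = 0.3445 × 1.024^(20.6−20) = 0.3445 × 1.014 = 0.3494 d⁻¹.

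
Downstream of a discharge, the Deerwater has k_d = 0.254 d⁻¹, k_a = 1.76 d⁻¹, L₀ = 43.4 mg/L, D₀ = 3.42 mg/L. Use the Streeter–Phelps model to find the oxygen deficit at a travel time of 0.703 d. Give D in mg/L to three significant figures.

D ≈ 4.99 mg/L

k_d L₀/(k_a−k_d) = 0.254×43.4/(1.76−0.254) = 11.02/1.506 = 7.320 mg/L.
e^(−k_d t) = e^(−0.254×0.7030) = 0.8365; e^(−k_a t) = e^(−1.76×0.7030) = 0.2902.
D = 7.320 × (0.8365 − 0.2902) + 3.42 × 0.2902 = 3.999 + 0.9924 = 4.991 mg/L.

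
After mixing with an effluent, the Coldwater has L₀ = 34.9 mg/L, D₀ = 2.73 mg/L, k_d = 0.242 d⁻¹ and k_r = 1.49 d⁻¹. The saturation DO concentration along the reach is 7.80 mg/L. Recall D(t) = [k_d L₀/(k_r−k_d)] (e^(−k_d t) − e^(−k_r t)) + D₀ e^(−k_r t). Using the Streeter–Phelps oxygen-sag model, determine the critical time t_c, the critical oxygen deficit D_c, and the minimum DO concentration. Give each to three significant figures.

With k_r/k_d = 6.157 and 1 − D₀(k_r−k_d)/(k_d L₀) = 0.5966,
t_c = ln(6.157 × 0.5966) / (1.49 − 0.242) = ln(3.673) / 1.248 = 1.301/1.248 = 1.043 d.
L(t_c) = L₀ e^(−k_d t_c) = 34.9 × 0.7770 = 27.12 mg/L, and at the critical point k_r D_c = k_d L, so D_c = (0.242/1.49) × 27.12 = 4.404 mg/L.
Minimum DO = C_s − D_c = 7.80 − 4.404 = 3.396 mg/L.

t_c ≈ 1.04 d; D_c ≈ 4.40 mg/L; min DO ≈ 3.40 mg/L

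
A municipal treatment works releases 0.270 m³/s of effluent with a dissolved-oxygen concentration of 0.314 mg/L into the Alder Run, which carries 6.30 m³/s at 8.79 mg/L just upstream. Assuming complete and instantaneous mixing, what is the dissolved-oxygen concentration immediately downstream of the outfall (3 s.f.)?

8.44 mg/L

Flow-weighted mixing: C = (Q_r C_r + Q_w C_w)/(Q_r + Q_w)
= (6.30×8.79 + 0.270×0.314)/(6.30 + 0.270) = 55.46/6.570 = 8.442 mg/L.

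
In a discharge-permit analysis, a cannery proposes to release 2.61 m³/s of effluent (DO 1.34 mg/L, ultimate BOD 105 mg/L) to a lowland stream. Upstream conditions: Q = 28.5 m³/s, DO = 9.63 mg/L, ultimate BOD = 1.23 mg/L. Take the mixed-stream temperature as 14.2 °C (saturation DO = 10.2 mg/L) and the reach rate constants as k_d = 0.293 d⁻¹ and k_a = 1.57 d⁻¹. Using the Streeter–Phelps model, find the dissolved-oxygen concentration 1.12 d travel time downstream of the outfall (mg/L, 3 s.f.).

DO ≈ 8.73 mg/L

Mixed DO = (28.5×9.63 + 2.61×1.34)/(28.5+2.61) = 278.0/31.11 = 8.935 mg/L.
Mixed L₀ = (28.5×1.23 + 2.61×105)/(31.11) = 309.1/31.11 = 9.936 mg/L.
Initial deficit D₀ = C_s − DO₀ = 10.2 − 8.935 = 1.265 mg/L.
D(1.12) = [0.293×9.936/(1.57−0.293)](e^(−0.293×1.12) − e^(−1.57×1.12)) + 1.265 e^(−1.57×1.12)
= 2.280 × (0.7202 − 0.1723) + 1.265 × 0.1723 = 1.467 mg/L.
DO = 10.2 − 1.467 = 8.733 mg/L.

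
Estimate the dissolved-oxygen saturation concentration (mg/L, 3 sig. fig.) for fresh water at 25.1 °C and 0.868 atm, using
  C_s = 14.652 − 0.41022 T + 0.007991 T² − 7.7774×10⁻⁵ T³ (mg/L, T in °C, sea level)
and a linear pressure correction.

C_s ≈ 7.08 mg/L

At sea level: C_s = 14.652 − 0.41022×25.1 + 0.007991×25.1² − 7.7774×10⁻⁵×25.1³ = 8.160 mg/L.
Pressure correction: C_s' = 8.160 × 0.868 = 7.083 mg/L.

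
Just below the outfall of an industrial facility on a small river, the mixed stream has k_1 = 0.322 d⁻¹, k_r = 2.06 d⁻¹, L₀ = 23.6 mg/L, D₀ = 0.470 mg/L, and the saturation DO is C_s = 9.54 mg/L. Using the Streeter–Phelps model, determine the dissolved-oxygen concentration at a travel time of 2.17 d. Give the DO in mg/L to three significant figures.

k_1 L₀/(k_r−k_1) = 0.322×23.6/(2.06−0.322) = 7.599/1.738 = 4.372 mg/L.
e^(−k_1 t) = e^(−0.322×2.170) = 0.4972; e^(−k_r t) = e^(−2.06×2.170) = 0.01145.
D = 4.372 × (0.4972 − 0.01145) + 0.470 × 0.01145 = 2.124 + 0.005379 = 2.129 mg/L.
DO = C_s − D = 9.54 − 2.129 = 7.411 mg/L.

DO ≈ 7.41 mg/L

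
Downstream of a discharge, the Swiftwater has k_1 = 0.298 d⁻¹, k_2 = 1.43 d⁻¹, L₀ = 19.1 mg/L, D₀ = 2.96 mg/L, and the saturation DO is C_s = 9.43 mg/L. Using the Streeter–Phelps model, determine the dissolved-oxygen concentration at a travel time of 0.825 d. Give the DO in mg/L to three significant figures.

DO ≈ 6.13 mg/L

k_1 L₀/(k_2−k_1) = 0.298×19.1/(1.43−0.298) = 5.692/1.132 = 5.028 mg/L.
e^(−k_1 t) = e^(−0.298×0.8250) = 0.7820; e^(−k_2 t) = e^(−1.43×0.8250) = 0.3074.
D = 5.028 × (0.7820 − 0.3074) + 2.96 × 0.3074 = 2.387 + 0.9098 = 3.297 mg/L.
DO = C_s − D = 9.43 − 3.297 = 6.133 mg/L.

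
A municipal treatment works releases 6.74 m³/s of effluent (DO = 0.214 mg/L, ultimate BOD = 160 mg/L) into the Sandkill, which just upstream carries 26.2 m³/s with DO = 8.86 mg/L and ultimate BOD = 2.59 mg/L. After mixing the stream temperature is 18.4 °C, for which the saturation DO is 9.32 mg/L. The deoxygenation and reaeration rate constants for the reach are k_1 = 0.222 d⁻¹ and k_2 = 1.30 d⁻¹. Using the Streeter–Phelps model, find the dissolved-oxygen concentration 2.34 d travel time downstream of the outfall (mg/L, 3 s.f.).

DO ≈ 5.29 mg/L

Mixed DO = (26.2×8.86 + 6.74×0.214)/(26.2+6.74) = 233.6/32.94 = 7.091 mg/L.
Mixed L₀ = (26.2×2.59 + 6.74×160)/(32.94) = 1146/32.94 = 34.80 mg/L.
Initial deficit D₀ = C_s − DO₀ = 9.32 − 7.091 = 2.229 mg/L.
D(2.34) = [0.222×34.80/(1.30−0.222)](e^(−0.222×2.34) − e^(−1.30×2.34)) + 2.229 e^(−1.30×2.34)
= 7.166 × (0.5948 − 0.04774) + 2.229 × 0.04774 = 4.027 mg/L.
DO = 9.32 − 4.027 = 5.293 mg/L.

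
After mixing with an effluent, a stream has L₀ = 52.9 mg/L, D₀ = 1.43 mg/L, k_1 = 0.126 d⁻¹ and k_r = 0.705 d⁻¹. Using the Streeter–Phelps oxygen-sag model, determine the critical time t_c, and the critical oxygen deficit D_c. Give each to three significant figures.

t_c ≈ 2.74 d; D_c ≈ 6.69 mg/L

t_c = [1/(k_r−k_1)] ln[(k_r/k_1)(1 − D₀(k_r−k_1)/(k_1 L₀))]
= [1/(0.705−0.126)] ln[(0.705/0.126)(1 − 1.43×0.5790/(0.126×52.9))]
= (1/0.5790) ln[5.595 × 0.8758] = 1.727 × ln(4.900) = 1.727 × 1.589 = 2.745 d.
L(t_c) = L₀ e^(−k_1 t_c) = 52.9 × 0.7076 = 37.43 mg/L, and at the critical point k_r D_c = k_1 L, so D_c = (0.126/0.705) × 37.43 = 6.690 mg/L.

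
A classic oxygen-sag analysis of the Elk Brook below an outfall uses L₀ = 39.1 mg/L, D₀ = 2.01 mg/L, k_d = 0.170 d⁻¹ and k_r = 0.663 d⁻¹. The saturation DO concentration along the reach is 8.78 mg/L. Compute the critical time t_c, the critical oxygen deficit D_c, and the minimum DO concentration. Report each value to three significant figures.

t_c = [1/(k_r−k_d)] ln[(k_r/k_d)(1 − D₀(k_r−k_d)/(k_d L₀))]
= [1/(0.663−0.170)] ln[(0.663/0.170)(1 − 2.01×0.4930/(0.170×39.1))]
= (1/0.4930) ln[3.900 × 0.8509] = 2.028 × ln(3.319) = 2.028 × 1.200 = 2.433 d.
D_c = (k_d/k_r) L₀ e^(−k_d t_c) = (0.170/0.663) × 39.1 × e^(−0.170×2.433) = 0.2564 × 39.1 × 0.6612 = 6.629 mg/L.
Minimum DO = C_s − D_c = 8.78 − 6.629 = 2.151 mg/L.

t_c ≈ 2.43 d; D_c ≈ 6.63 mg/L; min DO ≈ 2.15 mg/L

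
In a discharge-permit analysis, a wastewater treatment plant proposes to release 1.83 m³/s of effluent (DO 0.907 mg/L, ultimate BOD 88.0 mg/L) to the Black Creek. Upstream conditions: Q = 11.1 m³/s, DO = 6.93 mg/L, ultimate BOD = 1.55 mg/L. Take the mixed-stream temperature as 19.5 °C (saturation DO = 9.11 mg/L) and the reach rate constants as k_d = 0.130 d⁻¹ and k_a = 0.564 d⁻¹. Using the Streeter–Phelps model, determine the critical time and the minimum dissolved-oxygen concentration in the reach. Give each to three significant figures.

t_c ≈ 0.327 d; minimum DO ≈ 6.06 mg/L

Mixed DO = (11.1×6.93 + 1.83×0.907)/(11.1+1.83) = 78.58/12.93 = 6.078 mg/L.
Mixed L₀ = (11.1×1.55 + 1.83×88.0)/(12.93) = 178.2/12.93 = 13.79 mg/L.
Initial deficit D₀ = C_s − DO₀ = 9.11 − 6.078 = 3.032 mg/L.
t_c = (1/0.4340) ln[(0.564/0.130)(1 − 3.032×0.4340/(0.130×13.79))] = 2.304 × ln(1.152) = 0.3268 d.
D_c = (0.130/0.564) × 13.79 × e^(−0.130×0.3268) = 0.2305 × 13.79 × 0.9584 = 3.045 mg/L.
Minimum DO = 9.11 − 3.045 = 6.065 mg/L.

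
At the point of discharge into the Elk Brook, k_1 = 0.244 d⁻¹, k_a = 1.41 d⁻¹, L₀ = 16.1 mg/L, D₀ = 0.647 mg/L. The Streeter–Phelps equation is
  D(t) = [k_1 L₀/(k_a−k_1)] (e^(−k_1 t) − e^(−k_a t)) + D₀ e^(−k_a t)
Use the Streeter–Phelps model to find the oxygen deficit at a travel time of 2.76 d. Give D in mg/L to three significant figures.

D ≈ 1.66 mg/L

k_1 L₀/(k_a−k_1) = 0.244×16.1/(1.41−0.244) = 3.928/1.166 = 3.369 mg/L.
e^(−k_1 t) = e^(−0.244×2.760) = 0.5100; e^(−k_a t) = e^(−1.41×2.760) = 0.02041.
D = 3.369 × (0.5100 − 0.02041) + 0.647 × 0.02041 = 1.649 + 0.01321 = 1.663 mg/L.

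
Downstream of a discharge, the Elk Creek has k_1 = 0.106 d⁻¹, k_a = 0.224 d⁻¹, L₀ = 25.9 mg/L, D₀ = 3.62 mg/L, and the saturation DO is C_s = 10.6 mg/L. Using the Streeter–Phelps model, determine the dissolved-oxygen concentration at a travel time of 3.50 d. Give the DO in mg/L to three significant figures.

DO ≈ 3.52 mg/L

k_1 L₀/(k_a−k_1) = 0.106×25.9/(0.224−0.106) = 2.745/0.1180 = 23.27 mg/L.
e^(−k_1 t) = e^(−0.106×3.500) = 0.6900; e^(−k_a t) = e^(−0.224×3.500) = 0.4566.
D = 23.27 × (0.6900 − 0.4566) + 3.62 × 0.4566 = 5.432 + 1.653 = 7.085 mg/L.
DO = C_s − D = 10.6 − 7.085 = 3.515 mg/L.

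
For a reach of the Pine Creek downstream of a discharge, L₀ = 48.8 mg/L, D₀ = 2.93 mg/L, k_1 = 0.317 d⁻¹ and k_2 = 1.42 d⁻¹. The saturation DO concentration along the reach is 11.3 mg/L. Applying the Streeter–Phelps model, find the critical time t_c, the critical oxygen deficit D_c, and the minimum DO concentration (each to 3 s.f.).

At the critical point dD/dt = 0, so k_1 L₀ e^(−k_1 t) = k_2 D. Substituting D(t) from the Streeter–Phelps equation and solving for t gives
t_c = ln[(k_2/k_1)(1 − D₀(k_2−k_1)/(k_1 L₀))] / (k_2−k_1).
Here k_2−k_1 = 1.103 d⁻¹ and 1 − D₀(k_2−k_1)/(k_1 L₀) = 1 − 2.93×1.103/(0.317×48.8) = 0.7911, so
t_c = ln(4.479 × 0.7911) / 1.103 = 1.265 / 1.103 = 1.147 d.
L(t_c) = L₀ e^(−k_1 t_c) = 48.8 × 0.6952 = 33.92 mg/L, and at the critical point k_2 D_c = k_1 L, so D_c = (0.317/1.42) × 33.92 = 7.573 mg/L.
Minimum DO = C_s − D_c = 11.3 − 7.573 = 3.727 mg/L.

t_c ≈ 1.15 d; D_c ≈ 7.57 mg/L; min DO ≈ 3.73 mg/L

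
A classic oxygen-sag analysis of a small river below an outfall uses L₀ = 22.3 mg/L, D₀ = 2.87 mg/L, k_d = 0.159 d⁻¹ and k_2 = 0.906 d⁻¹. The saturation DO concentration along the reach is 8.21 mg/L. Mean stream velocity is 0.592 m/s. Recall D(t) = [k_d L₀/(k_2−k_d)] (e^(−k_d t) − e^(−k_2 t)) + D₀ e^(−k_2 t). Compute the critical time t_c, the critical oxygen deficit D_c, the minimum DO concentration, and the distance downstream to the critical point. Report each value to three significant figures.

With k_2/k_d = 5.698 and 1 − D₀(k_2−k_d)/(k_d L₀) = 0.3954,
t_c = ln(5.698 × 0.3954) / (0.906 − 0.159) = ln(2.253) / 0.7470 = 0.8122/0.7470 = 1.087 d.
D_c = (k_d/k_2) L₀ e^(−k_d t_c) = (0.159/0.906) × 22.3 × e^(−0.159×1.087) = 0.1755 × 22.3 × 0.8412 = 3.292 mg/L.
Minimum DO = C_s − D_c = 8.21 − 3.292 = 4.918 mg/L.
x_c = v t_c = 0.592 m/s × 1.087 d × 86400 s/d = 55610 m ≈ 55.6 km.

t_c ≈ 1.09 d; D_c ≈ 3.29 mg/L; min DO ≈ 4.92 mg/L; x_c ≈ 55.6 km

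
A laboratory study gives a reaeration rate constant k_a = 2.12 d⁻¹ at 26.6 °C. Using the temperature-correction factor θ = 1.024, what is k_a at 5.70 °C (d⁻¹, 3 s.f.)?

k_a ≈ 1.29 d⁻¹

k_a(T₂) = k_a(T₁) · θ^(T₂−T₁) = 2.12 × 1.024^(5.70−26.6)
= 2.12 × 1.024^-20.9 = 2.12 × 0.6092 = 1.291 d⁻¹.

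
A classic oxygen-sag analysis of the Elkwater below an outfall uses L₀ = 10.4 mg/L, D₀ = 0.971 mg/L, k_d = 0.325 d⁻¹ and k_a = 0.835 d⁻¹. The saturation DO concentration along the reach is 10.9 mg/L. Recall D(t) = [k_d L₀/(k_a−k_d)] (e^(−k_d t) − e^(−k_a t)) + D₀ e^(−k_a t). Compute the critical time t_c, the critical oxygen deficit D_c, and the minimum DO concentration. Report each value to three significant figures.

t_c ≈ 1.54 d; D_c ≈ 2.45 mg/L; min DO ≈ 8.45 mg/L

t_c = [1/(k_a−k_d)] ln[(k_a/k_d)(1 − D₀(k_a−k_d)/(k_d L₀))]
= [1/(0.835−0.325)] ln[(0.835/0.325)(1 − 0.971×0.5100/(0.325×10.4))]
= (1/0.5100) ln[2.569 × 0.8535] = 1.961 × ln(2.193) = 1.961 × 0.7852 = 1.540 d.
L(t_c) = L₀ e^(−k_d t_c) = 10.4 × 0.6063 = 6.306 mg/L, and at the critical point k_a D_c = k_d L, so D_c = (0.325/0.835) × 6.306 = 2.454 mg/L.
Minimum DO = C_s − D_c = 10.9 − 2.454 = 8.446 mg/L.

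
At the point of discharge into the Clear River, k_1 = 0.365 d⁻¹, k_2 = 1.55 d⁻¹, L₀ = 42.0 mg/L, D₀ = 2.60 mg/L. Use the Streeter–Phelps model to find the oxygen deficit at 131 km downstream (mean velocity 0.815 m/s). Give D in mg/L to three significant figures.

Travel time t = x/v = 131 km / (0.815 m/s) = 131000 m / 0.815 m/s = 160700 s = 1.860 d.
k_1 L₀/(k_2−k_1) = 0.365×42.0/(1.55−0.365) = 15.33/1.185 = 12.94 mg/L.
e^(−k_1 t) = e^(−0.365×1.860) = 0.5071; e^(−k_2 t) = e^(−1.55×1.860) = 0.05593.
D = 12.94 × (0.5071 − 0.05593) + 2.60 × 0.05593 = 5.837 + 0.1454 = 5.982 mg/L.

D ≈ 5.98 mg/L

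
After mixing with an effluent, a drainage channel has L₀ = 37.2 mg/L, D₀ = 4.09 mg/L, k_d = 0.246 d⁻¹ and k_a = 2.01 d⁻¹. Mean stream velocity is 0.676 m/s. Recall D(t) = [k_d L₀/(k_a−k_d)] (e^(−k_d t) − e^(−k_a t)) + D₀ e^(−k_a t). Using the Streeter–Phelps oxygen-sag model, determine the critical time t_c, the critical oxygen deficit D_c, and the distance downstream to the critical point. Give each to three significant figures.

t_c = [1/(k_a−k_d)] ln[(k_a/k_d)(1 − D₀(k_a−k_d)/(k_d L₀))]
= [1/(2.01−0.246)] ln[(2.01/0.246)(1 − 4.09×1.764/(0.246×37.2))]
= (1/1.764) ln[8.171 × 0.2116] = 0.5669 × ln(1.729) = 0.5669 × 0.5475 = 0.3104 d.
D_c = (k_d/k_a) L₀ e^(−k_d t_c) = (0.246/2.01) × 37.2 × e^(−0.246×0.3104) = 0.1224 × 37.2 × 0.9265 = 4.218 mg/L.
x_c = v t_c = 0.676 m/s × 0.3104 d × 86400 s/d = 18130 m ≈ 18.1 km.

t_c ≈ 0.310 d; D_c ≈ 4.22 mg/L; x_c ≈ 18.1 km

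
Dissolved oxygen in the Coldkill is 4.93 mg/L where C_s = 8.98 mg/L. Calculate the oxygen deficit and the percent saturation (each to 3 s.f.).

D = C_s − C = 8.98 − 4.93 = 4.05 mg/L.
% saturation = 4.93/8.98 × 100 = 54.9 %.

D ≈ 4.05 mg/L; 54.9 % saturation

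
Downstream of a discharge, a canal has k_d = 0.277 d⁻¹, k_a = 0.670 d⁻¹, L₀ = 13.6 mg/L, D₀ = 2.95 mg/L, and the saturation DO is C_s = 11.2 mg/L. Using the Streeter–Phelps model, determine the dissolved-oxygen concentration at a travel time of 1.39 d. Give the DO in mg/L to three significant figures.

DO ≈ 7.29 mg/L

k_d L₀/(k_a−k_d) = 0.277×13.6/(0.670−0.277) = 3.767/0.3930 = 9.586 mg/L.
e^(−k_d t) = e^(−0.277×1.390) = 0.6804; e^(−k_a t) = e^(−0.670×1.390) = 0.3940.
D = 9.586 × (0.6804 − 0.3940) + 2.95 × 0.3940 = 2.745 + 1.162 = 3.908 mg/L.
DO = C_s − D = 11.2 − 3.908 = 7.292 mg/L.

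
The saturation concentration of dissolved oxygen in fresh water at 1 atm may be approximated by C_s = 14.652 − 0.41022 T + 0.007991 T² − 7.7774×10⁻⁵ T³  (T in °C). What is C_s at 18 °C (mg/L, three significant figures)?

C_s = 14.652 − 0.41022×18 + 0.007991×18² − 7.7774×10⁻⁵×18³ = 9.404 mg/L.

C_s ≈ 9.40 mg/L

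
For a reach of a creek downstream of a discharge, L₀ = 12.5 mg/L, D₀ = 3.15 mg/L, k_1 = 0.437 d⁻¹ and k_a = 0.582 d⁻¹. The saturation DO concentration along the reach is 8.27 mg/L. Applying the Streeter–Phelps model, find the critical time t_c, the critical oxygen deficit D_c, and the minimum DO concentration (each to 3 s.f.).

t_c ≈ 1.37 d; D_c ≈ 5.15 mg/L; min DO ≈ 3.12 mg/L

t_c = [1/(k_a−k_1)] ln[(k_a/k_1)(1 − D₀(k_a−k_1)/(k_1 L₀))]
= [1/(0.582−0.437)] ln[(0.582/0.437)(1 − 3.15×0.1450/(0.437×12.5))]
= (1/0.1450) ln[1.332 × 0.9164] = 6.897 × ln(1.220) = 6.897 × 0.1992 = 1.374 d.
D_c = (k_1/k_a) L₀ e^(−k_1 t_c) = (0.437/0.582) × 12.5 × e^(−0.437×1.374) = 0.7509 × 12.5 × 0.5486 = 5.149 mg/L.
Minimum DO = C_s − D_c = 8.27 − 5.149 = 3.121 mg/L.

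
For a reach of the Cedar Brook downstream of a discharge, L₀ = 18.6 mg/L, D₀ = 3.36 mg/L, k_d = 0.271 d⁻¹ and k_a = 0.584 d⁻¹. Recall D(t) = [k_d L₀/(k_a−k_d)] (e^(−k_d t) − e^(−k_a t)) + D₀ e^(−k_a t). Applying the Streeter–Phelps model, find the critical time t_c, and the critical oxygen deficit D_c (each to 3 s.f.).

t_c = [1/(k_a−k_d)] ln[(k_a/k_d)(1 − D₀(k_a−k_d)/(k_d L₀))]
= [1/(0.584−0.271)] ln[(0.584/0.271)(1 − 3.36×0.3130/(0.271×18.6))]
= (1/0.3130) ln[2.155 × 0.7914] = 3.195 × ln(1.705) = 3.195 × 0.5338 = 1.705 d.
L(t_c) = L₀ e^(−k_d t_c) = 18.6 × 0.6299 = 11.72 mg/L, and at the critical point k_a D_c = k_d L, so D_c = (0.271/0.584) × 11.72 = 5.437 mg/L.

t_c ≈ 1.71 d; D_c ≈ 5.44 mg/L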